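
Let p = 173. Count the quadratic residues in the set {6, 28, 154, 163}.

(6/173) = +1 → QR.
(28/173) = -1 → non-residue.
(154/173) = -1 → non-residue.
(163/173) = +1 → QR.
Total quadratic residues among the 4: 2.

2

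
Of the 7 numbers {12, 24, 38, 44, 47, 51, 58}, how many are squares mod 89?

(12/89) = -1 → non-residue.
(24/89) = -1 → non-residue.
(38/89) = -1 → non-residue.
(44/89) = +1 → QR.
(47/89) = +1 → QR.
(51/89) = -1 → non-residue.
(58/89) = -1 → non-residue.
Total quadratic residues among the 7: 2.

2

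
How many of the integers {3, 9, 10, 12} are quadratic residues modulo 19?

(3/19) = -1 → non-residue.
(9/19) = +1 → QR.
(10/19) = -1 → non-residue.
(12/19) = -1 → non-residue.
Total quadratic residues among the 4: 1.

1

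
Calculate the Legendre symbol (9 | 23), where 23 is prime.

1

Euler's criterion: (9/23) ≡ 9^11 (mod 23).
9^2 ≡ 12 (mod 23)
9^4 ≡ 6 (mod 23)
9^8 ≡ 13 (mod 23)
9^11 = 9^(8+2+1) ≡ 1 (mod 23).
Result is 1, so (9/23) = 1.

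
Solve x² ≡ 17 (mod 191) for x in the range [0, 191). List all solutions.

Since 191 ≡ 3 (mod 4), a square root of 17 is 17^((191+1)/4) = 17^48 mod 191.
Repeated squaring: 17^2≡98, 17^4≡54, 17^8≡51, 17^16≡118, 17^32≡172 (mod 191).
17^48 = 17^(32+16) ≡ 50 (mod 191).
Check: 50² = 2500 ≡ 17 (mod 191). The two roots are 50 and 141.

50, 141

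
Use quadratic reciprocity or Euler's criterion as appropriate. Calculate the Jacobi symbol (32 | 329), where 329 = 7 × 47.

1

Pull out 2^5: since 329 ≡ 1 (mod 8), (2/329) = +1, so (2/329)^5 = +1.
Reached (1/329) = 1. Collecting the sign flips along the way, the symbol is +1.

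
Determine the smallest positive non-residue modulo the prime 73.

5

(2/73) = +1, so 2 is a residue.
(3/73) = +1, so 3 is a residue.
(4/73) = +1, so 4 is a residue.
(5/73) = −1, so 5 is the smallest positive non-residue mod 73.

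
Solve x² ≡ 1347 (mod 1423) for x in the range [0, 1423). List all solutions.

Since 1423 ≡ 3 (mod 4), a square root of 1347 is 1347^((1423+1)/4) = 1347^356 mod 1423.
Repeated squaring: 1347^2≡84, 1347^4≡1364, 1347^8≡635, 1347^16≡516, 1347^32≡155, 1347^64≡1257, 1347^128≡519, 1347^256≡414 (mod 1423).
1347^356 = 1347^(256+64+32+4) ≡ 223 (mod 1423).
Check: 223² = 49729 ≡ 1347 (mod 1423). The two roots are 223 and 1200.

223, 1200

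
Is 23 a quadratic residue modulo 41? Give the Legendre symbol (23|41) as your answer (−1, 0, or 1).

1

Euler's criterion: (23/41) ≡ 23^20 (mod 41).
23^2 ≡ 37 (mod 41)
23^4 ≡ 16 (mod 41)
23^8 ≡ 10 (mod 41)
23^16 ≡ 18 (mod 41)
23^20 = 23^(16+4) ≡ 1 (mod 41).
Result is 1, so (23/41) = 1.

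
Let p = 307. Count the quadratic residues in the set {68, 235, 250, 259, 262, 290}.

(68/307) = +1 → QR.
(235/307) = +1 → QR.
(250/307) = +1 → QR.
(259/307) = +1 → QR.
(262/307) = +1 → QR.
(290/307) = -1 → non-residue.
Total quadratic residues among the 6: 5.

5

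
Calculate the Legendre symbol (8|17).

Pull out 2^3: since 17 ≡ 1 (mod 8), (2/17) = +1, so (2/17)^3 = +1.
Reached (1/17) = 1. Collecting the sign flips along the way, the symbol is +1.

1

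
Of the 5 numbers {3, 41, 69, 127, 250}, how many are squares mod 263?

(3/263) = +1 → QR.
(41/263) = -1 → non-residue.
(69/263) = +1 → QR.
(127/263) = -1 → non-residue.
(250/263) = -1 → non-residue.
Total quadratic residues among the 5: 2.

2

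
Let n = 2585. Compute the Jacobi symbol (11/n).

Reciprocity: 11 ≡ 3 and 2585 ≡ 1 (mod 4), so (11/2585) = +(2585/11).
Reduce top mod 11: now compute (0/11).
Top reduces to 0: gcd > 1, so the symbol is 0.

0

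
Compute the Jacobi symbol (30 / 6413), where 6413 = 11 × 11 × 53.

Pull out 2: since 6413 ≡ 5 (mod 8), (2/6413) = -1.
Reciprocity: 15 ≡ 3 and 6413 ≡ 1 (mod 4), so (15/6413) = +(6413/15).
Reduce top mod 15: now compute (8/15).
Pull out 2^3: since 15 ≡ 7 (mod 8), (2/15) = +1, so (2/15)^3 = +1.
Reached (1/15) = 1. Collecting the sign flips along the way, the symbol is -1.

-1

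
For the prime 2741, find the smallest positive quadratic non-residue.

2

(2/2741) = −1, so 2 is the smallest positive non-residue mod 2741.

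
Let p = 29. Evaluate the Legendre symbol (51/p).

1

First reduce: 51 ≡ 22 (mod 29).
Pull out 2: since 29 ≡ 5 (mod 8), (2/29) = -1.
Reciprocity: 11 ≡ 3 and 29 ≡ 1 (mod 4), so (11/29) = +(29/11).
Reduce top mod 11: now compute (7/11).
Reciprocity: 7 ≡ 3 and 11 ≡ 3 (mod 4), so (7/11) = −(11/7).
Reduce top mod 7: now compute (4/7).
Pull out 2^2: since 7 ≡ 7 (mod 8), (2/7) = +1, so (2/7)^2 = +1.
Reached (1/7) = 1. Collecting the sign flips along the way, the symbol is +1.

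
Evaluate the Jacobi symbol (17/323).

Reciprocity: 17 ≡ 1 and 323 ≡ 3 (mod 4), so (17/323) = +(323/17).
Reduce top mod 17: now compute (0/17).
Top reduces to 0: gcd > 1, so the symbol is 0.

0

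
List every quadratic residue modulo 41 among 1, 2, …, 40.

1,2,4,5,8,9,10,16,18,20,21,23,25,31,32,33,36,37,39,40

Square k = 1,…,20 (k and 41−k give the same square):
1²=1, 2²=4, 3²=9, 4²=16, 5²=25, 6²=36, 7²≡8, 8²≡23, 9²≡40, 10²≡18, 11²≡39, 12²≡21, 13²≡5, 14²≡32, 15²≡20, 16²≡10, 17²≡2, 18²≡37, 19²≡33, 20²≡31 (mod 41).
So the quadratic residues mod 41 are {1, 2, 4, 5, 8, 9, 10, 16, 18, 20, 21, 23, 25, 31, 32, 33, 36, 37, 39, 40}.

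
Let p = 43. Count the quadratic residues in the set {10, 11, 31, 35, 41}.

5

(10/43) = +1 → QR.
(11/43) = +1 → QR.
(31/43) = +1 → QR.
(35/43) = +1 → QR.
(41/43) = +1 → QR.
Total quadratic residues among the 5: 5.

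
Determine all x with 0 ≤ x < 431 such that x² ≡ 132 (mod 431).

Since 431 ≡ 3 (mod 4), a square root of 132 is 132^((431+1)/4) = 132^108 mod 431.
Repeated squaring: 132^2≡184, 132^4≡238, 132^8≡183, 132^16≡302, 132^32≡263, 132^64≡209 (mod 431).
132^108 = 132^(64+32+8+4) ≡ 118 (mod 431).
Check: 118² = 13924 ≡ 132 (mod 431). The two roots are 118 and 313.

118, 313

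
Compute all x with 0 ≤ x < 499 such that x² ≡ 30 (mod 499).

23, 476

Since 499 ≡ 3 (mod 4), a square root of 30 is 30^((499+1)/4) = 30^125 mod 499.
Repeated squaring: 30^2≡401, 30^4≡123, 30^8≡159, 30^16≡331, 30^32≡280, 30^64≡57 (mod 499).
30^125 = 30^(64+32+16+8+4+1) ≡ 476 (mod 499).
Check: 476² = 226576 ≡ 30 (mod 499). The two roots are 23 and 476.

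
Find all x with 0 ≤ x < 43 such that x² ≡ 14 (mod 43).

10, 33

Since 43 ≡ 3 (mod 4), a square root of 14 is 14^((43+1)/4) = 14^11 mod 43.
Repeated squaring: 14^2≡24, 14^4≡17, 14^8≡31 (mod 43).
14^11 = 14^(8+2+1) ≡ 10 (mod 43).
Check: 10² = 100 ≡ 14 (mod 43). The two roots are 10 and 33.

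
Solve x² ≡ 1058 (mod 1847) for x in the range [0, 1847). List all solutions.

858, 989

Since 1847 ≡ 3 (mod 4), a square root of 1058 is 1058^((1847+1)/4) = 1058^462 mod 1847.
Repeated squaring: 1058^2≡82, 1058^4≡1183, 1058^8≡1310, 1058^16≡237, 1058^32≡759, 1058^64≡1664, 1058^128≡243, 1058^256≡1792 (mod 1847).
1058^462 = 1058^(256+128+64+8+4+2) ≡ 858 (mod 1847).
Check: 858² = 736164 ≡ 1058 (mod 1847). The two roots are 858 and 989.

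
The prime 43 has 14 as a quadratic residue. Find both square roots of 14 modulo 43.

Since 43 ≡ 3 (mod 4), a square root of 14 is 14^((43+1)/4) = 14^11 mod 43.
Repeated squaring: 14^2≡24, 14^4≡17, 14^8≡31 (mod 43).
14^11 = 14^(8+2+1) ≡ 10 (mod 43).
Check: 10² = 100 ≡ 14 (mod 43). The two roots are 10 and 33.

10, 33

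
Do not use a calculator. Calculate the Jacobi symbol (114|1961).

-1

Pull out 2: since 1961 ≡ 1 (mod 8), (2/1961) = +1.
Reciprocity: 57 ≡ 1 and 1961 ≡ 1 (mod 4), so (57/1961) = +(1961/57).
Reduce top mod 57: now compute (23/57).
Reciprocity: 23 ≡ 3 and 57 ≡ 1 (mod 4), so (23/57) = +(57/23).
Reduce top mod 23: now compute (11/23).
Reciprocity: 11 ≡ 3 and 23 ≡ 3 (mod 4), so (11/23) = −(23/11).
Reduce top mod 11: now compute (1/11).
Reached (1/11) = 1. Collecting the sign flips along the way, the symbol is -1.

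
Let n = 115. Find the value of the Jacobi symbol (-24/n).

First reduce: -24 ≡ 91 (mod 115).
Reciprocity: 91 ≡ 3 and 115 ≡ 3 (mod 4), so (91/115) = −(115/91).
Reduce top mod 91: now compute (24/91).
Pull out 2^3: since 91 ≡ 3 (mod 8), (2/91) = -1, so (2/91)^3 = -1.
Reciprocity: 3 ≡ 3 and 91 ≡ 3 (mod 4), so (3/91) = −(91/3).
Reduce top mod 3: now compute (1/3).
Reached (1/3) = 1. Collecting the sign flips along the way, the symbol is -1.

-1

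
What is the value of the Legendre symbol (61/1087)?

-1

Euler's criterion: (61/1087) ≡ 61^543 (mod 1087).
61^2 ≡ 460 (mod 1087)
61^4 ≡ 722 (mod 1087)
61^8 ≡ 611 (mod 1087)
61^16 ≡ 480 (mod 1087)
61^32 ≡ 1043 (mod 1087)
61^64 ≡ 849 (mod 1087)
61^128 ≡ 120 (mod 1087)
61^256 ≡ 269 (mod 1087)
61^512 ≡ 619 (mod 1087)
61^543 = 61^(512+16+8+4+2+1) ≡ 1086 (mod 1087).
Result is 1086 ≡ −1, so (61/1087) = −1.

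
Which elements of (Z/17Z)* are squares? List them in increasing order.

Square k = 1,…,8 (k and 17−k give the same square):
1²=1, 2²=4, 3²=9, 4²=16, 5²≡8, 6²≡2, 7²≡15, 8²≡13 (mod 17).
So the quadratic residues mod 17 are {1, 2, 4, 8, 9, 13, 15, 16}.

1, 2, 4, 8, 9, 13, 15, 16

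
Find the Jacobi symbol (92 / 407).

-1

Pull out 2^2: since 407 ≡ 7 (mod 8), (2/407) = +1, so (2/407)^2 = +1.
Reciprocity: 23 ≡ 3 and 407 ≡ 3 (mod 4), so (23/407) = −(407/23).
Reduce top mod 23: now compute (16/23).
Pull out 2^4: since 23 ≡ 7 (mod 8), (2/23) = +1, so (2/23)^4 = +1.
Reached (1/23) = 1. Collecting the sign flips along the way, the symbol is -1.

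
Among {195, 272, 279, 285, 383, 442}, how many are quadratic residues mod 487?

4

(195/487) = -1 → non-residue.
(272/487) = -1 → non-residue.
(279/487) = +1 → QR.
(285/487) = +1 → QR.
(383/487) = +1 → QR.
(442/487) = +1 → QR.
Total quadratic residues among the 6: 4.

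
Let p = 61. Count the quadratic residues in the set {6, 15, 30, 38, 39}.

2

(6/61) = -1 → non-residue.
(15/61) = +1 → QR.
(30/61) = -1 → non-residue.
(38/61) = -1 → non-residue.
(39/61) = +1 → QR.
Total quadratic residues among the 5: 2.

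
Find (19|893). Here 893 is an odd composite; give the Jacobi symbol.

0

Reciprocity: 19 ≡ 3 and 893 ≡ 1 (mod 4), so (19/893) = +(893/19).
Reduce top mod 19: now compute (0/19).
Top reduces to 0: gcd > 1, so the symbol is 0.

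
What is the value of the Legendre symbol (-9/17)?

1

First reduce: -9 ≡ 8 (mod 17).
Pull out 2^3: since 17 ≡ 1 (mod 8), (2/17) = +1, so (2/17)^3 = +1.
Reached (1/17) = 1. Collecting the sign flips along the way, the symbol is +1.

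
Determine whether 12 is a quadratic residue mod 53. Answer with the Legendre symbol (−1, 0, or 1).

-1

Pull out 2^2: since 53 ≡ 5 (mod 8), (2/53) = -1, so (2/53)^2 = +1.
Reciprocity: 3 ≡ 3 and 53 ≡ 1 (mod 4), so (3/53) = +(53/3).
Reduce top mod 3: now compute (2/3).
Pull out 2: since 3 ≡ 3 (mod 8), (2/3) = -1.
Reached (1/3) = 1. Collecting the sign flips along the way, the symbol is -1.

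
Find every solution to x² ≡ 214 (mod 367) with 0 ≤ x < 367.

Since 367 ≡ 3 (mod 4), a square root of 214 is 214^((367+1)/4) = 214^92 mod 367.
Repeated squaring: 214^2≡288, 214^4≡2, 214^8≡4, 214^16≡16, 214^32≡256, 214^64≡210 (mod 367).
214^92 = 214^(64+16+8+4) ≡ 89 (mod 367).
Check: 89² = 7921 ≡ 214 (mod 367). The two roots are 89 and 278.

89, 278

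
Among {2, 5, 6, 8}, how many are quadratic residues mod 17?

2

(2/17) = +1 → QR.
(5/17) = -1 → non-residue.
(6/17) = -1 → non-residue.
(8/17) = +1 → QR.
Total quadratic residues among the 4: 2.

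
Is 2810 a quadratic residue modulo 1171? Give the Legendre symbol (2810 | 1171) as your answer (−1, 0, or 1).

1

First reduce: 2810 ≡ 468 (mod 1171).
Pull out 2^2: since 1171 ≡ 3 (mod 8), (2/1171) = -1, so (2/1171)^2 = +1.
Reciprocity: 117 ≡ 1 and 1171 ≡ 3 (mod 4), so (117/1171) = +(1171/117).
Reduce top mod 117: now compute (1/117).
Reached (1/117) = 1. Collecting the sign flips along the way, the symbol is +1.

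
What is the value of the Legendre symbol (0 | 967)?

Top reduces to 0: gcd > 1, so the symbol is 0.

0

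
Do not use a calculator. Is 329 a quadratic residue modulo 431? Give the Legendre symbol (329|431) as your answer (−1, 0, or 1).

1

Reciprocity: 329 ≡ 1 and 431 ≡ 3 (mod 4), so (329/431) = +(431/329).
Reduce top mod 329: now compute (102/329).
Pull out 2: since 329 ≡ 1 (mod 8), (2/329) = +1.
Reciprocity: 51 ≡ 3 and 329 ≡ 1 (mod 4), so (51/329) = +(329/51).
Reduce top mod 51: now compute (23/51).
Reciprocity: 23 ≡ 3 and 51 ≡ 3 (mod 4), so (23/51) = −(51/23).
Reduce top mod 23: now compute (5/23).
Reciprocity: 5 ≡ 1 and 23 ≡ 3 (mod 4), so (5/23) = +(23/5).
Reduce top mod 5: now compute (3/5).
Reciprocity: 3 ≡ 3 and 5 ≡ 1 (mod 4), so (3/5) = +(5/3).
Reduce top mod 3: now compute (2/3).
Pull out 2: since 3 ≡ 3 (mod 8), (2/3) = -1.
Reached (1/3) = 1. Collecting the sign flips along the way, the symbol is +1.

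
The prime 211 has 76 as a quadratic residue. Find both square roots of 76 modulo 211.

42, 169

Since 211 ≡ 3 (mod 4), a square root of 76 is 76^((211+1)/4) = 76^53 mod 211.
Repeated squaring: 76^2≡79, 76^4≡122, 76^8≡114, 76^16≡125, 76^32≡11 (mod 211).
76^53 = 76^(32+16+4+1) ≡ 169 (mod 211).
Check: 169² = 28561 ≡ 76 (mod 211). The two roots are 42 and 169.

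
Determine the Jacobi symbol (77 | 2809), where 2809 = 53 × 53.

1

Reciprocity: 77 ≡ 1 and 2809 ≡ 1 (mod 4), so (77/2809) = +(2809/77).
Reduce top mod 77: now compute (37/77).
Reciprocity: 37 ≡ 1 and 77 ≡ 1 (mod 4), so (37/77) = +(77/37).
Reduce top mod 37: now compute (3/37).
Reciprocity: 3 ≡ 3 and 37 ≡ 1 (mod 4), so (3/37) = +(37/3).
Reduce top mod 3: now compute (1/3).
Reached (1/3) = 1. Collecting the sign flips along the way, the symbol is +1.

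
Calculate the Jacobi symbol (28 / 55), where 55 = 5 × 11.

Pull out 2^2: since 55 ≡ 7 (mod 8), (2/55) = +1, so (2/55)^2 = +1.
Reciprocity: 7 ≡ 3 and 55 ≡ 3 (mod 4), so (7/55) = −(55/7).
Reduce top mod 7: now compute (6/7).
Pull out 2: since 7 ≡ 7 (mod 8), (2/7) = +1.
Reciprocity: 3 ≡ 3 and 7 ≡ 3 (mod 4), so (3/7) = −(7/3).
Reduce top mod 3: now compute (1/3).
Reached (1/3) = 1. Collecting the sign flips along the way, the symbol is +1.

1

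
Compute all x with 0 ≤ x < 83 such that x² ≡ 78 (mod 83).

Since 83 ≡ 3 (mod 4), a square root of 78 is 78^((83+1)/4) = 78^21 mod 83.
Repeated squaring: 78^2≡25, 78^4≡44, 78^8≡27, 78^16≡65 (mod 83).
78^21 = 78^(16+4+1) ≡ 59 (mod 83).
Check: 59² = 3481 ≡ 78 (mod 83). The two roots are 24 and 59.

24, 59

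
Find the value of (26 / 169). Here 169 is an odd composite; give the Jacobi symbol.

Pull out 2: since 169 ≡ 1 (mod 8), (2/169) = +1.
Reciprocity: 13 ≡ 1 and 169 ≡ 1 (mod 4), so (13/169) = +(169/13).
Reduce top mod 13: now compute (0/13).
Top reduces to 0: gcd > 1, so the symbol is 0.

0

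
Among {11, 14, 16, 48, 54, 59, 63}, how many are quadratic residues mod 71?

(11/71) = -1 → non-residue.
(14/71) = -1 → non-residue.
(16/71) = +1 → QR.
(48/71) = +1 → QR.
(54/71) = +1 → QR.
(59/71) = -1 → non-residue.
(63/71) = -1 → non-residue.
Total quadratic residues among the 7: 3.

3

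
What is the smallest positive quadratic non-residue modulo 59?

(2/59) = −1, so 2 is the smallest positive non-residue mod 59.

2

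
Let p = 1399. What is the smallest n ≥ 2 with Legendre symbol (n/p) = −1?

3

(2/1399) = +1, so 2 is a residue.
(3/1399) = −1, so 3 is the smallest positive non-residue mod 1399.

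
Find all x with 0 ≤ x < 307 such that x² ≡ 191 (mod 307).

Since 307 ≡ 3 (mod 4), a square root of 191 is 191^((307+1)/4) = 191^77 mod 307.
Repeated squaring: 191^2≡255, 191^4≡248, 191^8≡104, 191^16≡71, 191^32≡129, 191^64≡63 (mod 307).
191^77 = 191^(64+8+4+1) ≡ 240 (mod 307).
Check: 240² = 57600 ≡ 191 (mod 307). The two roots are 67 and 240.

67, 240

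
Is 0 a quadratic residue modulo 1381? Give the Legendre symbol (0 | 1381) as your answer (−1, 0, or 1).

Top reduces to 0: gcd > 1, so the symbol is 0.

0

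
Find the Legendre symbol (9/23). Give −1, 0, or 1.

Reciprocity: 9 ≡ 1 and 23 ≡ 3 (mod 4), so (9/23) = +(23/9).
Reduce top mod 9: now compute (5/9).
Reciprocity: 5 ≡ 1 and 9 ≡ 1 (mod 4), so (5/9) = +(9/5).
Reduce top mod 5: now compute (4/5).
Pull out 2^2: since 5 ≡ 5 (mod 8), (2/5) = -1, so (2/5)^2 = +1.
Reached (1/5) = 1. Collecting the sign flips along the way, the symbol is +1.

1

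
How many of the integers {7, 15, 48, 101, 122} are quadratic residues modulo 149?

1

(7/149) = +1 → QR.
(15/149) = -1 → non-residue.
(48/149) = -1 → non-residue.
(101/149) = -1 → non-residue.
(122/149) = -1 → non-residue.
Total quadratic residues among the 5: 1.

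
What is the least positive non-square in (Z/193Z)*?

5

(2/193) = +1, so 2 is a residue.
(3/193) = +1, so 3 is a residue.
(4/193) = +1, so 4 is a residue.
(5/193) = −1, so 5 is the smallest positive non-residue mod 193.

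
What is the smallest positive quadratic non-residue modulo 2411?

(2/2411) = −1, so 2 is the smallest positive non-residue mod 2411.

2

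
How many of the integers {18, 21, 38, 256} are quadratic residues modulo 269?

3

(18/269) = -1 → non-residue.
(21/269) = +1 → QR.
(38/269) = +1 → QR.
(256/269) = +1 → QR.
Total quadratic residues among the 4: 3.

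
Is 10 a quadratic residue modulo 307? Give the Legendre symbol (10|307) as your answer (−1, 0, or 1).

Pull out 2: since 307 ≡ 3 (mod 8), (2/307) = -1.
Reciprocity: 5 ≡ 1 and 307 ≡ 3 (mod 4), so (5/307) = +(307/5).
Reduce top mod 5: now compute (2/5).
Pull out 2: since 5 ≡ 5 (mod 8), (2/5) = -1.
Reached (1/5) = 1. Collecting the sign flips along the way, the symbol is +1.

1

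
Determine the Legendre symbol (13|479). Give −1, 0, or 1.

Reciprocity: 13 ≡ 1 and 479 ≡ 3 (mod 4), so (13/479) = +(479/13).
Reduce top mod 13: now compute (11/13).
Reciprocity: 11 ≡ 3 and 13 ≡ 1 (mod 4), so (11/13) = +(13/11).
Reduce top mod 11: now compute (2/11).
Pull out 2: since 11 ≡ 3 (mod 8), (2/11) = -1.
Reached (1/11) = 1. Collecting the sign flips along the way, the symbol is -1.

-1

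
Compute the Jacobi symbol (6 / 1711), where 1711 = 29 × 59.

Pull out 2: since 1711 ≡ 7 (mod 8), (2/1711) = +1.
Reciprocity: 3 ≡ 3 and 1711 ≡ 3 (mod 4), so (3/1711) = −(1711/3).
Reduce top mod 3: now compute (1/3).
Reached (1/3) = 1. Collecting the sign flips along the way, the symbol is -1.

-1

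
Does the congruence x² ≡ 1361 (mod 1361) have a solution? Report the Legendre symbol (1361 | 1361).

First reduce: 1361 ≡ 0 (mod 1361).
Top reduces to 0: gcd > 1, so the symbol is 0.

0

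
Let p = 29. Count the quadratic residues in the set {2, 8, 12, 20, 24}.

(2/29) = -1 → non-residue.
(8/29) = -1 → non-residue.
(12/29) = -1 → non-residue.
(20/29) = +1 → QR.
(24/29) = +1 → QR.
Total quadratic residues among the 5: 2.

2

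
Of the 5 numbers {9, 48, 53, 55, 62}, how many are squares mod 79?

(9/79) = +1 → QR.
(48/79) = -1 → non-residue.
(53/79) = -1 → non-residue.
(55/79) = +1 → QR.
(62/79) = +1 → QR.
Total quadratic residues among the 5: 3.

3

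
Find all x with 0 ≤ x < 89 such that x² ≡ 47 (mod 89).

89 ≡ 1 (mod 4), so we find a root by search.
Trying successive values, 15² = 225 ≡ 47 (mod 89). The other root is 89 − 15 = 74.

15, 74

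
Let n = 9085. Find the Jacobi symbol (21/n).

Reciprocity: 21 ≡ 1 and 9085 ≡ 1 (mod 4), so (21/9085) = +(9085/21).
Reduce top mod 21: now compute (13/21).
Reciprocity: 13 ≡ 1 and 21 ≡ 1 (mod 4), so (13/21) = +(21/13).
Reduce top mod 13: now compute (8/13).
Pull out 2^3: since 13 ≡ 5 (mod 8), (2/13) = -1, so (2/13)^3 = -1.
Reached (1/13) = 1. Collecting the sign flips along the way, the symbol is -1.

-1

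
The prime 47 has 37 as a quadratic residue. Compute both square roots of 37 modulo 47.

15, 32

Since 47 ≡ 3 (mod 4), a square root of 37 is 37^((47+1)/4) = 37^12 mod 47.
Repeated squaring: 37^2≡6, 37^4≡36, 37^8≡27 (mod 47).
37^12 = 37^(8+4) ≡ 32 (mod 47).
Check: 32² = 1024 ≡ 37 (mod 47). The two roots are 15 and 32.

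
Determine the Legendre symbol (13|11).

-1

Euler's criterion: (13/11) ≡ 2^5 (mod 11).
2^2 ≡ 4 (mod 11)
2^4 ≡ 5 (mod 11)
2^5 = 2^(4+1) ≡ 10 (mod 11).
Result is 10 ≡ −1, so (13/11) = −1.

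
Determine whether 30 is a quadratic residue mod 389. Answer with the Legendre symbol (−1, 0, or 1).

1

Pull out 2: since 389 ≡ 5 (mod 8), (2/389) = -1.
Reciprocity: 15 ≡ 3 and 389 ≡ 1 (mod 4), so (15/389) = +(389/15).
Reduce top mod 15: now compute (14/15).
Pull out 2: since 15 ≡ 7 (mod 8), (2/15) = +1.
Reciprocity: 7 ≡ 3 and 15 ≡ 3 (mod 4), so (7/15) = −(15/7).
Reduce top mod 7: now compute (1/7).
Reached (1/7) = 1. Collecting the sign flips along the way, the symbol is +1.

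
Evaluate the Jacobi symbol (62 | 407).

Pull out 2: since 407 ≡ 7 (mod 8), (2/407) = +1.
Reciprocity: 31 ≡ 3 and 407 ≡ 3 (mod 4), so (31/407) = −(407/31).
Reduce top mod 31: now compute (4/31).
Pull out 2^2: since 31 ≡ 7 (mod 8), (2/31) = +1, so (2/31)^2 = +1.
Reached (1/31) = 1. Collecting the sign flips along the way, the symbol is -1.

-1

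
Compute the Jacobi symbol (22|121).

Pull out 2: since 121 ≡ 1 (mod 8), (2/121) = +1.
Reciprocity: 11 ≡ 3 and 121 ≡ 1 (mod 4), so (11/121) = +(121/11).
Reduce top mod 11: now compute (0/11).
Top reduces to 0: gcd > 1, so the symbol is 0.

0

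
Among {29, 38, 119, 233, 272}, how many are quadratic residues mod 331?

(29/331) = -1 → non-residue.
(38/331) = -1 → non-residue.
(119/331) = -1 → non-residue.
(233/331) = +1 → QR.
(272/331) = +1 → QR.
Total quadratic residues among the 5: 2.

2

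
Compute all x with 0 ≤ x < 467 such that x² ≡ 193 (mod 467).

100, 367

Since 467 ≡ 3 (mod 4), a square root of 193 is 193^((467+1)/4) = 193^117 mod 467.
Repeated squaring: 193^2≡356, 193^4≡179, 193^8≡285, 193^16≡434, 193^32≡155, 193^64≡208 (mod 467).
193^117 = 193^(64+32+16+4+1) ≡ 100 (mod 467).
Check: 100² = 10000 ≡ 193 (mod 467). The two roots are 100 and 367.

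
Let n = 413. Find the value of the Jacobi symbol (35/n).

0

Reciprocity: 35 ≡ 3 and 413 ≡ 1 (mod 4), so (35/413) = +(413/35).
Reduce top mod 35: now compute (28/35).
Pull out 2^2: since 35 ≡ 3 (mod 8), (2/35) = -1, so (2/35)^2 = +1.
Reciprocity: 7 ≡ 3 and 35 ≡ 3 (mod 4), so (7/35) = −(35/7).
Reduce top mod 7: now compute (0/7).
Top reduces to 0: gcd > 1, so the symbol is 0.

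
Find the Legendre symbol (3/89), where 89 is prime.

Euler's criterion: (3/89) ≡ 3^44 (mod 89).
3^2 ≡ 9 (mod 89)
3^4 ≡ 81 (mod 89)
3^8 ≡ 64 (mod 89)
3^16 ≡ 2 (mod 89)
3^32 ≡ 4 (mod 89)
3^44 = 3^(32+8+4) ≡ 88 (mod 89).
Result is 88 ≡ −1, so (3/89) = −1.

-1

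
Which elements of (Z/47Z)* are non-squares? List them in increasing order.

5 10 11 13 15 19 20 22 23 26 29 30 31 33 35 38 39 40 41 43 44 45 46

Square k = 1,…,23 (k and 47−k give the same square):
1²=1, 2²=4, 3²=9, 4²=16, 5²=25, 6²=36, 7²≡2, 8²≡17, 9²≡34, 10²≡6, 11²≡27, 12²≡3, 13²≡28, 14²≡8, 15²≡37, 16²≡21, 17²≡7, 18²≡42, 19²≡32, 20²≡24, 21²≡18, 22²≡14, 23²≡12 (mod 47).
The residues are {1, 2, 3, 4, 6, 7, 8, 9, 12, 14, 16, 17, 18, 21, 24, 25, 27, 28, 32, 34, 36, 37, 42}; the non-residues are the remaining 23 nonzero classes.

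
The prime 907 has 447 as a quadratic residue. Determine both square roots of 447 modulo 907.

318, 589

Since 907 ≡ 3 (mod 4), a square root of 447 is 447^((907+1)/4) = 447^227 mod 907.
Repeated squaring: 447^2≡269, 447^4≡708, 447^8≡600, 447^16≡828, 447^32≡799, 447^64≡780, 447^128≡710 (mod 907).
447^227 = 447^(128+64+32+2+1) ≡ 318 (mod 907).
Check: 318² = 101124 ≡ 447 (mod 907). The two roots are 318 and 589.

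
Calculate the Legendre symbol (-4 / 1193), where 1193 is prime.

Euler's criterion: (-4/1193) ≡ 1189^596 (mod 1193).
1189^2 ≡ 16 (mod 1193)
1189^4 ≡ 256 (mod 1193)
1189^8 ≡ 1114 (mod 1193)
1189^16 ≡ 276 (mod 1193)
1189^32 ≡ 1017 (mod 1193)
1189^64 ≡ 1151 (mod 1193)
1189^128 ≡ 571 (mod 1193)
1189^256 ≡ 352 (mod 1193)
1189^512 ≡ 1025 (mod 1193)
1189^596 = 1189^(512+64+16+4) ≡ 1 (mod 1193).
Result is 1, so (-4/1193) = 1.

1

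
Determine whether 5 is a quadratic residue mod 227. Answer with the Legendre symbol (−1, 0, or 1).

Euler's criterion: (5/227) ≡ 5^113 (mod 227).
5^2 ≡ 25 (mod 227)
5^4 ≡ 171 (mod 227)
5^8 ≡ 185 (mod 227)
5^16 ≡ 175 (mod 227)
5^32 ≡ 207 (mod 227)
5^64 ≡ 173 (mod 227)
5^113 = 5^(64+32+16+1) ≡ 226 (mod 227).
Result is 226 ≡ −1, so (5/227) = −1.

-1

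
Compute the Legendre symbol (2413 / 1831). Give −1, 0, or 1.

-1

First reduce: 2413 ≡ 582 (mod 1831).
Pull out 2: since 1831 ≡ 7 (mod 8), (2/1831) = +1.
Reciprocity: 291 ≡ 3 and 1831 ≡ 3 (mod 4), so (291/1831) = −(1831/291).
Reduce top mod 291: now compute (85/291).
Reciprocity: 85 ≡ 1 and 291 ≡ 3 (mod 4), so (85/291) = +(291/85).
Reduce top mod 85: now compute (36/85).
Pull out 2^2: since 85 ≡ 5 (mod 8), (2/85) = -1, so (2/85)^2 = +1.
Reciprocity: 9 ≡ 1 and 85 ≡ 1 (mod 4), so (9/85) = +(85/9).
Reduce top mod 9: now compute (4/9).
Pull out 2^2: since 9 ≡ 1 (mod 8), (2/9) = +1, so (2/9)^2 = +1.
Reached (1/9) = 1. Collecting the sign flips along the way, the symbol is -1.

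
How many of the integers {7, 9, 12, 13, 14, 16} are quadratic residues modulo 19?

(7/19) = +1 → QR.
(9/19) = +1 → QR.
(12/19) = -1 → non-residue.
(13/19) = -1 → non-residue.
(14/19) = -1 → non-residue.
(16/19) = +1 → QR.
Total quadratic residues among the 6: 3.

3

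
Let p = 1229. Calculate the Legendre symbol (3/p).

Reciprocity: 3 ≡ 3 and 1229 ≡ 1 (mod 4), so (3/1229) = +(1229/3).
Reduce top mod 3: now compute (2/3).
Pull out 2: since 3 ≡ 3 (mod 8), (2/3) = -1.
Reached (1/3) = 1. Collecting the sign flips along the way, the symbol is -1.

-1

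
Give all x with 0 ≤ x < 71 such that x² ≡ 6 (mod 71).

Since 71 ≡ 3 (mod 4), a square root of 6 is 6^((71+1)/4) = 6^18 mod 71.
Repeated squaring: 6^2≡36, 6^4≡18, 6^8≡40, 6^16≡38 (mod 71).
6^18 = 6^(16+2) ≡ 19 (mod 71).
Check: 19² = 361 ≡ 6 (mod 71). The two roots are 19 and 52.

19, 52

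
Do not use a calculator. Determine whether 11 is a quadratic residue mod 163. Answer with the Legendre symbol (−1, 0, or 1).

Reciprocity: 11 ≡ 3 and 163 ≡ 3 (mod 4), so (11/163) = −(163/11).
Reduce top mod 11: now compute (9/11).
Reciprocity: 9 ≡ 1 and 11 ≡ 3 (mod 4), so (9/11) = +(11/9).
Reduce top mod 9: now compute (2/9).
Pull out 2: since 9 ≡ 1 (mod 8), (2/9) = +1.
Reached (1/9) = 1. Collecting the sign flips along the way, the symbol is -1.

-1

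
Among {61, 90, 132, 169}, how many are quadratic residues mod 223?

2

(61/223) = -1 → non-residue.
(90/223) = -1 → non-residue.
(132/223) = +1 → QR.
(169/223) = +1 → QR.
Total quadratic residues among the 4: 2.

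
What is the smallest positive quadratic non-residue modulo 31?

3

(2/31) = +1, so 2 is a residue.
(3/31) = −1, so 3 is the smallest positive non-residue mod 31.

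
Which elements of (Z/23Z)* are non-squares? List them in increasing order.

Square k = 1,…,11 (k and 23−k give the same square):
1²=1, 2²=4, 3²=9, 4²=16, 5²≡2, 6²≡13, 7²≡3, 8²≡18, 9²≡12, 10²≡8, 11²≡6 (mod 23).
The residues are {1, 2, 3, 4, 6, 8, 9, 12, 13, 16, 18}; the non-residues are the remaining 11 nonzero classes.

5 7 10 11 14 15 17 19 20 21 22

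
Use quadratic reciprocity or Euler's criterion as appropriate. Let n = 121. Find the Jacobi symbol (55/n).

0

Reciprocity: 55 ≡ 3 and 121 ≡ 1 (mod 4), so (55/121) = +(121/55).
Reduce top mod 55: now compute (11/55).
Reciprocity: 11 ≡ 3 and 55 ≡ 3 (mod 4), so (11/55) = −(55/11).
Reduce top mod 11: now compute (0/11).
Top reduces to 0: gcd > 1, so the symbol is 0.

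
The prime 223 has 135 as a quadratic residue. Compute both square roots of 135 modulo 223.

71, 152

Since 223 ≡ 3 (mod 4), a square root of 135 is 135^((223+1)/4) = 135^56 mod 223.
Repeated squaring: 135^2≡162, 135^4≡153, 135^8≡217, 135^16≡36, 135^32≡181 (mod 223).
135^56 = 135^(32+16+8) ≡ 152 (mod 223).
Check: 152² = 23104 ≡ 135 (mod 223). The two roots are 71 and 152.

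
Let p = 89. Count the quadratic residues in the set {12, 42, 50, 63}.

(12/89) = -1 → non-residue.
(42/89) = +1 → QR.
(50/89) = +1 → QR.
(63/89) = -1 → non-residue.
Total quadratic residues among the 4: 2.

2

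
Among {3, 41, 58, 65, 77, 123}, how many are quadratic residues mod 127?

1

(3/127) = -1 → non-residue.
(41/127) = +1 → QR.
(58/127) = -1 → non-residue.
(65/127) = -1 → non-residue.
(77/127) = -1 → non-residue.
(123/127) = -1 → non-residue.
Total quadratic residues among the 6: 1.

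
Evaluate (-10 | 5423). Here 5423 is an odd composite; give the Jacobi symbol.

1

First reduce: -10 ≡ 5413 (mod 5423).
Reciprocity: 5413 ≡ 1 and 5423 ≡ 3 (mod 4), so (5413/5423) = +(5423/5413).
Reduce top mod 5413: now compute (10/5413).
Pull out 2: since 5413 ≡ 5 (mod 8), (2/5413) = -1.
Reciprocity: 5 ≡ 1 and 5413 ≡ 1 (mod 4), so (5/5413) = +(5413/5).
Reduce top mod 5: now compute (3/5).
Reciprocity: 3 ≡ 3 and 5 ≡ 1 (mod 4), so (3/5) = +(5/3).
Reduce top mod 3: now compute (2/3).
Pull out 2: since 3 ≡ 3 (mod 8), (2/3) = -1.
Reached (1/3) = 1. Collecting the sign flips along the way, the symbol is +1.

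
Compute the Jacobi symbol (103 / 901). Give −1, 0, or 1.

-1

Reciprocity: 103 ≡ 3 and 901 ≡ 1 (mod 4), so (103/901) = +(901/103).
Reduce top mod 103: now compute (77/103).
Reciprocity: 77 ≡ 1 and 103 ≡ 3 (mod 4), so (77/103) = +(103/77).
Reduce top mod 77: now compute (26/77).
Pull out 2: since 77 ≡ 5 (mod 8), (2/77) = -1.
Reciprocity: 13 ≡ 1 and 77 ≡ 1 (mod 4), so (13/77) = +(77/13).
Reduce top mod 13: now compute (12/13).
Pull out 2^2: since 13 ≡ 5 (mod 8), (2/13) = -1, so (2/13)^2 = +1.
Reciprocity: 3 ≡ 3 and 13 ≡ 1 (mod 4), so (3/13) = +(13/3).
Reduce top mod 3: now compute (1/3).
Reached (1/3) = 1. Collecting the sign flips along the way, the symbol is -1.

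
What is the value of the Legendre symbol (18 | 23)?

Euler's criterion: (18/23) ≡ 18^11 (mod 23).
18^2 ≡ 2 (mod 23)
18^4 ≡ 4 (mod 23)
18^8 ≡ 16 (mod 23)
18^11 = 18^(8+2+1) ≡ 1 (mod 23).
Result is 1, so (18/23) = 1.

1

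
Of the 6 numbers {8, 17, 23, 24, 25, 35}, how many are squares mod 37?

(8/37) = -1 → non-residue.
(17/37) = -1 → non-residue.
(23/37) = -1 → non-residue.
(24/37) = -1 → non-residue.
(25/37) = +1 → QR.
(35/37) = -1 → non-residue.
Total quadratic residues among the 6: 1.

1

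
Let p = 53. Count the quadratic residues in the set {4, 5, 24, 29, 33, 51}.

3

(4/53) = +1 → QR.
(5/53) = -1 → non-residue.
(24/53) = +1 → QR.
(29/53) = +1 → QR.
(33/53) = -1 → non-residue.
(51/53) = -1 → non-residue.
Total quadratic residues among the 6: 3.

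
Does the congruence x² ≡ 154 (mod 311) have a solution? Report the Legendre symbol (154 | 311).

Euler's criterion: (154/311) ≡ 154^155 (mod 311).
154^2 ≡ 80 (mod 311)
154^4 ≡ 180 (mod 311)
154^8 ≡ 56 (mod 311)
154^16 ≡ 26 (mod 311)
154^32 ≡ 54 (mod 311)
154^64 ≡ 117 (mod 311)
154^128 ≡ 5 (mod 311)
154^155 = 154^(128+16+8+2+1) ≡ 310 (mod 311).
Result is 310 ≡ −1, so (154/311) = −1.

-1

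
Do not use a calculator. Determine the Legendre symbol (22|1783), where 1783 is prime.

Pull out 2: since 1783 ≡ 7 (mod 8), (2/1783) = +1.
Reciprocity: 11 ≡ 3 and 1783 ≡ 3 (mod 4), so (11/1783) = −(1783/11).
Reduce top mod 11: now compute (1/11).
Reached (1/11) = 1. Collecting the sign flips along the way, the symbol is -1.

-1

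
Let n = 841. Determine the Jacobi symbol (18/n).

1

Pull out 2: since 841 ≡ 1 (mod 8), (2/841) = +1.
Reciprocity: 9 ≡ 1 and 841 ≡ 1 (mod 4), so (9/841) = +(841/9).
Reduce top mod 9: now compute (4/9).
Pull out 2^2: since 9 ≡ 1 (mod 8), (2/9) = +1, so (2/9)^2 = +1.
Reached (1/9) = 1. Collecting the sign flips along the way, the symbol is +1.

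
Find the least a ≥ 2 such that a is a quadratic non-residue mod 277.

(2/277) = −1, so 2 is the smallest positive non-residue mod 277.

2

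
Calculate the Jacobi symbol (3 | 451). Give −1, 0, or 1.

Reciprocity: 3 ≡ 3 and 451 ≡ 3 (mod 4), so (3/451) = −(451/3).
Reduce top mod 3: now compute (1/3).
Reached (1/3) = 1. Collecting the sign flips along the way, the symbol is -1.

-1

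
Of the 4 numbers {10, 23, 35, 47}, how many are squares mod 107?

(10/107) = +1 → QR.
(23/107) = +1 → QR.
(35/107) = +1 → QR.
(47/107) = +1 → QR.
Total quadratic residues among the 4: 4.

4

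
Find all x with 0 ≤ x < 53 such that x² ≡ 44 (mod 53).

53 ≡ 1 (mod 4), so we find a root by search.
Trying successive values, 16² = 256 ≡ 44 (mod 53). The other root is 53 − 16 = 37.

16, 37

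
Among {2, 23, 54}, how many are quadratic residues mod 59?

0

(2/59) = -1 → non-residue.
(23/59) = -1 → non-residue.
(54/59) = -1 → non-residue.
Total quadratic residues among the 3: 0.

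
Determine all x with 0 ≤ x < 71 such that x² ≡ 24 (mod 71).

Since 71 ≡ 3 (mod 4), a square root of 24 is 24^((71+1)/4) = 24^18 mod 71.
Repeated squaring: 24^2≡8, 24^4≡64, 24^8≡49, 24^16≡58 (mod 71).
24^18 = 24^(16+2) ≡ 38 (mod 71).
Check: 38² = 1444 ≡ 24 (mod 71). The two roots are 33 and 38.

33, 38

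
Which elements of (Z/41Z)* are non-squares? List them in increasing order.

Square k = 1,…,20 (k and 41−k give the same square):
1²=1, 2²=4, 3²=9, 4²=16, 5²=25, 6²=36, 7²≡8, 8²≡23, 9²≡40, 10²≡18, 11²≡39, 12²≡21, 13²≡5, 14²≡32, 15²≡20, 16²≡10, 17²≡2, 18²≡37, 19²≡33, 20²≡31 (mod 41).
The residues are {1, 2, 4, 5, 8, 9, 10, 16, 18, 20, 21, 23, 25, 31, 32, 33, 36, 37, 39, 40}; the non-residues are the remaining 20 nonzero classes.

3, 6, 7, 11, 12, 13, 14, 15, 17, 19, 22, 24, 26, 27, 28, 29, 30, 34, 35, 38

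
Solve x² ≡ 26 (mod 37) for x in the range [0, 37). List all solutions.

10, 27

37 ≡ 1 (mod 4), so we find a root by search.
Trying successive values, 10² = 100 ≡ 26 (mod 37). The other root is 37 − 10 = 27.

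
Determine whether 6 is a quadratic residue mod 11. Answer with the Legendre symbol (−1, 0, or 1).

-1

Pull out 2: since 11 ≡ 3 (mod 8), (2/11) = -1.
Reciprocity: 3 ≡ 3 and 11 ≡ 3 (mod 4), so (3/11) = −(11/3).
Reduce top mod 3: now compute (2/3).
Pull out 2: since 3 ≡ 3 (mod 8), (2/3) = -1.
Reached (1/3) = 1. Collecting the sign flips along the way, the symbol is -1.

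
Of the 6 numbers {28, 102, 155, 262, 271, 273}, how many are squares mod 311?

(28/311) = +1 → QR.
(102/311) = -1 → non-residue.
(155/311) = -1 → non-residue.
(262/311) = -1 → non-residue.
(271/311) = -1 → non-residue.
(273/311) = +1 → QR.
Total quadratic residues among the 6: 2.

2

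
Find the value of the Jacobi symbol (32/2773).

-1

Pull out 2^5: since 2773 ≡ 5 (mod 8), (2/2773) = -1, so (2/2773)^5 = -1.
Reached (1/2773) = 1. Collecting the sign flips along the way, the symbol is -1.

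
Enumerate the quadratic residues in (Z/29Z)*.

1,4,5,6,7,9,13,16,20,22,23,24,25,28

Square k = 1,…,14 (k and 29−k give the same square):
1²=1, 2²=4, 3²=9, 4²=16, 5²=25, 6²≡7, 7²≡20, 8²≡6, 9²≡23, 10²≡13, 11²≡5, 12²≡28, 13²≡24, 14²≡22 (mod 29).
So the quadratic residues mod 29 are {1, 4, 5, 6, 7, 9, 13, 16, 20, 22, 23, 24, 25, 28}.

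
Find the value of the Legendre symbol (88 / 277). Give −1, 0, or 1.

1

Pull out 2^3: since 277 ≡ 5 (mod 8), (2/277) = -1, so (2/277)^3 = -1.
Reciprocity: 11 ≡ 3 and 277 ≡ 1 (mod 4), so (11/277) = +(277/11).
Reduce top mod 11: now compute (2/11).
Pull out 2: since 11 ≡ 3 (mod 8), (2/11) = -1.
Reached (1/11) = 1. Collecting the sign flips along the way, the symbol is +1.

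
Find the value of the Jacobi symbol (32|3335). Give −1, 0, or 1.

Pull out 2^5: since 3335 ≡ 7 (mod 8), (2/3335) = +1, so (2/3335)^5 = +1.
Reached (1/3335) = 1. Collecting the sign flips along the way, the symbol is +1.

1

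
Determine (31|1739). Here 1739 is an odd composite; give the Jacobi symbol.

Reciprocity: 31 ≡ 3 and 1739 ≡ 3 (mod 4), so (31/1739) = −(1739/31).
Reduce top mod 31: now compute (3/31).
Reciprocity: 3 ≡ 3 and 31 ≡ 3 (mod 4), so (3/31) = −(31/3).
Reduce top mod 3: now compute (1/3).
Reached (1/3) = 1. Collecting the sign flips along the way, the symbol is +1.

1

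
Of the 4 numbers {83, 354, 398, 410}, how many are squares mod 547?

0

(83/547) = -1 → non-residue.
(354/547) = -1 → non-residue.
(398/547) = -1 → non-residue.
(410/547) = -1 → non-residue.
Total quadratic residues among the 4: 0.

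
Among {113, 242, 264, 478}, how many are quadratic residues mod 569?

4

(113/569) = +1 → QR.
(242/569) = +1 → QR.
(264/569) = +1 → QR.
(478/569) = +1 → QR.
Total quadratic residues among the 4: 4.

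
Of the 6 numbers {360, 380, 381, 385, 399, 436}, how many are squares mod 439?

4

(360/439) = +1 → QR.
(380/439) = +1 → QR.
(381/439) = -1 → non-residue.
(385/439) = +1 → QR.
(399/439) = -1 → non-residue.
(436/439) = +1 → QR.
Total quadratic residues among the 6: 4.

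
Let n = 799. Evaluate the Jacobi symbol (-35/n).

1

First reduce: -35 ≡ 764 (mod 799).
Pull out 2^2: since 799 ≡ 7 (mod 8), (2/799) = +1, so (2/799)^2 = +1.
Reciprocity: 191 ≡ 3 and 799 ≡ 3 (mod 4), so (191/799) = −(799/191).
Reduce top mod 191: now compute (35/191).
Reciprocity: 35 ≡ 3 and 191 ≡ 3 (mod 4), so (35/191) = −(191/35).
Reduce top mod 35: now compute (16/35).
Pull out 2^4: since 35 ≡ 3 (mod 8), (2/35) = -1, so (2/35)^4 = +1.
Reached (1/35) = 1. Collecting the sign flips along the way, the symbol is +1.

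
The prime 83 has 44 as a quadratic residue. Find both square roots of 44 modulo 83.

Since 83 ≡ 3 (mod 4), a square root of 44 is 44^((83+1)/4) = 44^21 mod 83.
Repeated squaring: 44^2≡27, 44^4≡65, 44^8≡75, 44^16≡64 (mod 83).
44^21 = 44^(16+4+1) ≡ 25 (mod 83).
Check: 25² = 625 ≡ 44 (mod 83). The two roots are 25 and 58.

25, 58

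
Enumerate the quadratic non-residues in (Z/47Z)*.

5,10,11,13,15,19,20,22,23,26,29,30,31,33,35,38,39,40,41,43,44,45,46

Square k = 1,…,23 (k and 47−k give the same square):
1²=1, 2²=4, 3²=9, 4²=16, 5²=25, 6²=36, 7²≡2, 8²≡17, 9²≡34, 10²≡6, 11²≡27, 12²≡3, 13²≡28, 14²≡8, 15²≡37, 16²≡21, 17²≡7, 18²≡42, 19²≡32, 20²≡24, 21²≡18, 22²≡14, 23²≡12 (mod 47).
The residues are {1, 2, 3, 4, 6, 7, 8, 9, 12, 14, 16, 17, 18, 21, 24, 25, 27, 28, 32, 34, 36, 37, 42}; the non-residues are the remaining 23 nonzero classes.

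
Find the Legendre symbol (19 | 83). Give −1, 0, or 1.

-1

Euler's criterion: (19/83) ≡ 19^41 (mod 83).
19^2 ≡ 29 (mod 83)
19^4 ≡ 11 (mod 83)
19^8 ≡ 38 (mod 83)
19^16 ≡ 33 (mod 83)
19^32 ≡ 10 (mod 83)
19^41 = 19^(32+8+1) ≡ 82 (mod 83).
Result is 82 ≡ −1, so (19/83) = −1.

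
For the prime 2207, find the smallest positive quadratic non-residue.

5

(2/2207) = +1, so 2 is a residue.
(3/2207) = +1, so 3 is a residue.
(4/2207) = +1, so 4 is a residue.
(5/2207) = −1, so 5 is the smallest positive non-residue mod 2207.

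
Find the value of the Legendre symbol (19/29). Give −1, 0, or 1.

-1

Euler's criterion: (19/29) ≡ 19^14 (mod 29).
19^2 ≡ 13 (mod 29)
19^4 ≡ 24 (mod 29)
19^8 ≡ 25 (mod 29)
19^14 = 19^(8+4+2) ≡ 28 (mod 29).
Result is 28 ≡ −1, so (19/29) = −1.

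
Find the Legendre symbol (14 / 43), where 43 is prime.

Pull out 2: since 43 ≡ 3 (mod 8), (2/43) = -1.
Reciprocity: 7 ≡ 3 and 43 ≡ 3 (mod 4), so (7/43) = −(43/7).
Reduce top mod 7: now compute (1/7).
Reached (1/7) = 1. Collecting the sign flips along the way, the symbol is +1.

1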